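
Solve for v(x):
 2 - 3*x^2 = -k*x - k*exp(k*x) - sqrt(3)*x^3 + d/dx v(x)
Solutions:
 v(x) = C1 + k*x^2/2 + sqrt(3)*x^4/4 - x^3 + 2*x + exp(k*x)


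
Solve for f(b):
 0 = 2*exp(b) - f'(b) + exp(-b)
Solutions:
 f(b) = C1 + 3*sinh(b) + cosh(b)


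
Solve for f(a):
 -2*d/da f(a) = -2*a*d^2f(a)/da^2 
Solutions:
 f(a) = C1 + C2*a^2


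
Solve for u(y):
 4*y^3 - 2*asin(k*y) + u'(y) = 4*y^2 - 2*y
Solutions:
 u(y) = C1 - y^4 + 4*y^3/3 - y^2 + 2*Piecewise((y*asin(k*y) + sqrt(-k^2*y^2 + 1)/k, Ne(k, 0)), (0, True))


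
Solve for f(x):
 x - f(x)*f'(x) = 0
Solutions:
 f(x) = -sqrt(C1 + x^2)
 f(x) = sqrt(C1 + x^2)


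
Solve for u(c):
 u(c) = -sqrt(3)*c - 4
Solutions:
 u(c) = -sqrt(3)*c - 4


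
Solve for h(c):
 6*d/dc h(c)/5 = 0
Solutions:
 h(c) = C1


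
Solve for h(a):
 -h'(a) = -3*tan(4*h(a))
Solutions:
 h(a) = -asin(C1*exp(12*a))/4 + pi/4
 h(a) = asin(C1*exp(12*a))/4


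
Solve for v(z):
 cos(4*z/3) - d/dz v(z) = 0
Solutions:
 v(z) = C1 + 3*sin(4*z/3)/4


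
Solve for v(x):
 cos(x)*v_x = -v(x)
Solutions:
 v(x) = C1*sqrt(sin(x) - 1)/sqrt(sin(x) + 1)


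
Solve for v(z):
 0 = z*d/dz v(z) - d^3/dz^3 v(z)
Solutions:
 v(z) = C1 + Integral(C2*airyai(z) + C3*airybi(z), z)


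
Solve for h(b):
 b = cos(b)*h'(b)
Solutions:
 h(b) = C1 + Integral(b/cos(b), b)


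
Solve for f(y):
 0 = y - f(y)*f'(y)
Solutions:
 f(y) = -sqrt(C1 + y^2)
 f(y) = sqrt(C1 + y^2)


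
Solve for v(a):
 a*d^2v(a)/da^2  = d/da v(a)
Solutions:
 v(a) = C1 + C2*a^2


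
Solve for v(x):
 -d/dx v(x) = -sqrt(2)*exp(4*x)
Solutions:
 v(x) = C1 + sqrt(2)*exp(4*x)/4


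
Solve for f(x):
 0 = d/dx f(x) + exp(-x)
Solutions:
 f(x) = C1 + exp(-x)


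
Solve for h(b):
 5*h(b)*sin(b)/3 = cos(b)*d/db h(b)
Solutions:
 h(b) = C1/cos(b)^(5/3)


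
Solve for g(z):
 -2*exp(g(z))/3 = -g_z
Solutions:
 g(z) = log(-1/(C1 + 2*z)) + log(3)


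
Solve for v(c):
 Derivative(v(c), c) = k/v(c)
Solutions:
 v(c) = -sqrt(C1 + 2*c*k)
 v(c) = sqrt(C1 + 2*c*k)


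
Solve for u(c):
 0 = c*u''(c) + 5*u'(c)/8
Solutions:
 u(c) = C1 + C2*c^(3/8)


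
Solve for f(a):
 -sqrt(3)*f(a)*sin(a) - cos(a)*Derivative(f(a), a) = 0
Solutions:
 f(a) = C1*cos(a)^(sqrt(3))


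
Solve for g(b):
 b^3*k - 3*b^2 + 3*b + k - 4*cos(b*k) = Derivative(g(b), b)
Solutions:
 g(b) = C1 + b^4*k/4 - b^3 + 3*b^2/2 + b*k - 4*sin(b*k)/k


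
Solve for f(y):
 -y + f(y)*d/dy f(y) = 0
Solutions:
 f(y) = -sqrt(C1 + y^2)
 f(y) = sqrt(C1 + y^2)


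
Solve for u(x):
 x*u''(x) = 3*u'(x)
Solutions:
 u(x) = C1 + C2*x^4


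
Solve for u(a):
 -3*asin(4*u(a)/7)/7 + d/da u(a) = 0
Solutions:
 Integral(1/asin(4*_y/7), (_y, u(a))) = C1 + 3*a/7


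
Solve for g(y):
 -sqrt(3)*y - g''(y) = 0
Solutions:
 g(y) = C1 + C2*y - sqrt(3)*y^3/6


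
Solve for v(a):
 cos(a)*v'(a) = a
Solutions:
 v(a) = C1 + Integral(a/cos(a), a)


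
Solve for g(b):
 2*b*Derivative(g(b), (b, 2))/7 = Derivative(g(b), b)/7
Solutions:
 g(b) = C1 + C2*b^(3/2)


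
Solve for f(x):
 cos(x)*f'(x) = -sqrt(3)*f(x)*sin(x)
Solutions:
 f(x) = C1*cos(x)^(sqrt(3))


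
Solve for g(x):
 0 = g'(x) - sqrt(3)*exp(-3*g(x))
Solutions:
 g(x) = log(C1 + 3*sqrt(3)*x)/3
 g(x) = log((-3^(1/3) - 3^(5/6)*I)*(C1 + sqrt(3)*x)^(1/3)/2)
 g(x) = log((-3^(1/3) + 3^(5/6)*I)*(C1 + sqrt(3)*x)^(1/3)/2)


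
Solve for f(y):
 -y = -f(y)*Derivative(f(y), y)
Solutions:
 f(y) = -sqrt(C1 + y^2)
 f(y) = sqrt(C1 + y^2)


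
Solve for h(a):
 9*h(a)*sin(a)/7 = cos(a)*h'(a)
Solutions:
 h(a) = C1/cos(a)^(9/7)


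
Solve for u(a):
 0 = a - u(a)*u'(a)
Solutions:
 u(a) = -sqrt(C1 + a^2)
 u(a) = sqrt(C1 + a^2)


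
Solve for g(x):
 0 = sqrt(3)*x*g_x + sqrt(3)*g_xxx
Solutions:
 g(x) = C1 + Integral(C2*airyai(-x) + C3*airybi(-x), x)


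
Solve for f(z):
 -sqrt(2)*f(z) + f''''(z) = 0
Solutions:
 f(z) = C1*exp(-2^(1/8)*z) + C2*exp(2^(1/8)*z) + C3*sin(2^(1/8)*z) + C4*cos(2^(1/8)*z)


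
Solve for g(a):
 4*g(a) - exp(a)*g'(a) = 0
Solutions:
 g(a) = C1*exp(-4*exp(-a))


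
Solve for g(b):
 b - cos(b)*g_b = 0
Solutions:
 g(b) = C1 + Integral(b/cos(b), b)


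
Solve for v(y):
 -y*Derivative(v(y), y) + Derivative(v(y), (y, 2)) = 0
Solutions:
 v(y) = C1 + C2*erfi(sqrt(2)*y/2)


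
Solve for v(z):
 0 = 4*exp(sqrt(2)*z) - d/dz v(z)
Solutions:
 v(z) = C1 + 2*sqrt(2)*exp(sqrt(2)*z)


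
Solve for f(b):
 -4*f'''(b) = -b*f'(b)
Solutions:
 f(b) = C1 + Integral(C2*airyai(2^(1/3)*b/2) + C3*airybi(2^(1/3)*b/2), b)


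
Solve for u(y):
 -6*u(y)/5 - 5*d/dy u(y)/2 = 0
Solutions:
 u(y) = C1*exp(-12*y/25)


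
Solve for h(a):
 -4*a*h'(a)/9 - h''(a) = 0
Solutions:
 h(a) = C1 + C2*erf(sqrt(2)*a/3)


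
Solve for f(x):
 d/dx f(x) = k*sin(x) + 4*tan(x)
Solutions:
 f(x) = C1 - k*cos(x) - 4*log(cos(x))


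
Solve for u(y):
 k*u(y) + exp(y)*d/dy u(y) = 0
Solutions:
 u(y) = C1*exp(k*exp(-y))


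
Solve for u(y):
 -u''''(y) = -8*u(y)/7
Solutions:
 u(y) = C1*exp(-14^(3/4)*y/7) + C2*exp(14^(3/4)*y/7) + C3*sin(14^(3/4)*y/7) + C4*cos(14^(3/4)*y/7)


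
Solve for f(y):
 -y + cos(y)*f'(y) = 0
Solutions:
 f(y) = C1 + Integral(y/cos(y), y)


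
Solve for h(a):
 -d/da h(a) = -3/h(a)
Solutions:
 h(a) = -sqrt(C1 + 6*a)
 h(a) = sqrt(C1 + 6*a)


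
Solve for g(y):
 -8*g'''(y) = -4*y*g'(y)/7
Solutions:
 g(y) = C1 + Integral(C2*airyai(14^(2/3)*y/14) + C3*airybi(14^(2/3)*y/14), y)


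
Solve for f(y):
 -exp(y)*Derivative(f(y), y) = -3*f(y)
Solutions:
 f(y) = C1*exp(-3*exp(-y))


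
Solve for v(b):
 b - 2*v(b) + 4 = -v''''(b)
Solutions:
 v(b) = C1*exp(-2^(1/4)*b) + C2*exp(2^(1/4)*b) + C3*sin(2^(1/4)*b) + C4*cos(2^(1/4)*b) + b/2 + 2


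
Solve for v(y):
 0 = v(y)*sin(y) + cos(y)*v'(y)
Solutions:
 v(y) = C1*cos(y)


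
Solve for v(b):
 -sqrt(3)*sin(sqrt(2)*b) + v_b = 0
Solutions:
 v(b) = C1 - sqrt(6)*cos(sqrt(2)*b)/2


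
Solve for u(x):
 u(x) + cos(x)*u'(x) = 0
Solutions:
 u(x) = C1*sqrt(sin(x) - 1)/sqrt(sin(x) + 1)


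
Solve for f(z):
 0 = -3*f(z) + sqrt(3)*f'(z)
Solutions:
 f(z) = C1*exp(sqrt(3)*z)


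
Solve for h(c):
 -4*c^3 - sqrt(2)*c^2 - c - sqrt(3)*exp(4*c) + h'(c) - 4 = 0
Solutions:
 h(c) = C1 + c^4 + sqrt(2)*c^3/3 + c^2/2 + 4*c + sqrt(3)*exp(4*c)/4


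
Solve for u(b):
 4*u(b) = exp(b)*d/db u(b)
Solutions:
 u(b) = C1*exp(-4*exp(-b))


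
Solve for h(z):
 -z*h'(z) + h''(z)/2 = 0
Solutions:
 h(z) = C1 + C2*erfi(z)


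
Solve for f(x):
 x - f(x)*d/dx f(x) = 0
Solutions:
 f(x) = -sqrt(C1 + x^2)
 f(x) = sqrt(C1 + x^2)


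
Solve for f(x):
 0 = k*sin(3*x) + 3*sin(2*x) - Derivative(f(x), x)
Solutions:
 f(x) = C1 - k*cos(3*x)/3 - 3*cos(2*x)/2


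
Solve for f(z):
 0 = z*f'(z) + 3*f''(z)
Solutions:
 f(z) = C1 + C2*erf(sqrt(6)*z/6)


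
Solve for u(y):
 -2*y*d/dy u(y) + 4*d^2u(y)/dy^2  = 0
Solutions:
 u(y) = C1 + C2*erfi(y/2)


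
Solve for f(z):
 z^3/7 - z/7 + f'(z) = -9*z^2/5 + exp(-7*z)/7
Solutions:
 f(z) = C1 - z^4/28 - 3*z^3/5 + z^2/14 - exp(-7*z)/49


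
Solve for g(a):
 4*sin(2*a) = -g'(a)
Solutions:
 g(a) = C1 + 2*cos(2*a)


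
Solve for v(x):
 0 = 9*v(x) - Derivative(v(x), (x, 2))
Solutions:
 v(x) = C1*exp(-3*x) + C2*exp(3*x)


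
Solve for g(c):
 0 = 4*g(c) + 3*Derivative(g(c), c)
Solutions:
 g(c) = C1*exp(-4*c/3)


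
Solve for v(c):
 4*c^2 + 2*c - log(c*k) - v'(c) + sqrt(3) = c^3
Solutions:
 v(c) = C1 - c^4/4 + 4*c^3/3 + c^2 - c*log(c*k) + c*(1 + sqrt(3))


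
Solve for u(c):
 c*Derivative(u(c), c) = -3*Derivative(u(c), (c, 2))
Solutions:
 u(c) = C1 + C2*erf(sqrt(6)*c/6)


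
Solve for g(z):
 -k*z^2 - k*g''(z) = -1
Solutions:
 g(z) = C1 + C2*z - z^4/12 + z^2/(2*k)


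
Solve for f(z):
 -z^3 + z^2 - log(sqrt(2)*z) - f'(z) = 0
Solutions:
 f(z) = C1 - z^4/4 + z^3/3 - z*log(z) - z*log(2)/2 + z


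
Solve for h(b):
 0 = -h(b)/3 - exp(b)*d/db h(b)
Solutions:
 h(b) = C1*exp(exp(-b)/3)


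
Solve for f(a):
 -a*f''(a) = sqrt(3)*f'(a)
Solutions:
 f(a) = C1 + C2*a^(1 - sqrt(3))


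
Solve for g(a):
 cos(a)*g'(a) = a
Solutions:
 g(a) = C1 + Integral(a/cos(a), a)


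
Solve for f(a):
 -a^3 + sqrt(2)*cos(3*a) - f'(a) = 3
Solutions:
 f(a) = C1 - a^4/4 - 3*a + sqrt(2)*sin(3*a)/3


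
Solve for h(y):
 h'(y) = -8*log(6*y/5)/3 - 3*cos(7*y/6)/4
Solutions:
 h(y) = C1 - 8*y*log(y)/3 - 8*y*log(6)/3 + 8*y/3 + 8*y*log(5)/3 - 9*sin(7*y/6)/14


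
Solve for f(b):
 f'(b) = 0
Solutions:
 f(b) = C1


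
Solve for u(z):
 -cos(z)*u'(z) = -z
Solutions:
 u(z) = C1 + Integral(z/cos(z), z)


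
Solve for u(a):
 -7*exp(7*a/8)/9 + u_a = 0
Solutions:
 u(a) = C1 + 8*exp(7*a/8)/9


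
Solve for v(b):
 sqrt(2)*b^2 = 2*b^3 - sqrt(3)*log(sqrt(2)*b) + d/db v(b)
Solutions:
 v(b) = C1 - b^4/2 + sqrt(2)*b^3/3 + sqrt(3)*b*log(b) - sqrt(3)*b + sqrt(3)*b*log(2)/2


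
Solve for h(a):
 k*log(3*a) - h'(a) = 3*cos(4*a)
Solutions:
 h(a) = C1 + a*k*(log(a) - 1) + a*k*log(3) - 3*sin(4*a)/4


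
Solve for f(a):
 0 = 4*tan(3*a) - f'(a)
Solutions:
 f(a) = C1 - 4*log(cos(3*a))/3


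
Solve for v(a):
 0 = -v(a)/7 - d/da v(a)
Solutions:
 v(a) = C1*exp(-a/7)


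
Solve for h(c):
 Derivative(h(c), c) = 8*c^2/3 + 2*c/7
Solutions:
 h(c) = C1 + 8*c^3/9 + c^2/7


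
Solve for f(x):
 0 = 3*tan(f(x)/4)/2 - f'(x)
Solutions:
 f(x) = -4*asin(C1*exp(3*x/8)) + 4*pi
 f(x) = 4*asin(C1*exp(3*x/8))


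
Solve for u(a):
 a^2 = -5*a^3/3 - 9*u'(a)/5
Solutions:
 u(a) = C1 - 25*a^4/108 - 5*a^3/27


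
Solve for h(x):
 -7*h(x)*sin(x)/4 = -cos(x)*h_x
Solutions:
 h(x) = C1/cos(x)^(7/4)


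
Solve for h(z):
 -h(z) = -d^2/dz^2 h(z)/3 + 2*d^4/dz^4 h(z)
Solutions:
 h(z) = (C1*sin(2^(3/4)*z*sin(atan(sqrt(71))/2)/2) + C2*cos(2^(3/4)*z*sin(atan(sqrt(71))/2)/2))*exp(-2^(3/4)*z*cos(atan(sqrt(71))/2)/2) + (C3*sin(2^(3/4)*z*sin(atan(sqrt(71))/2)/2) + C4*cos(2^(3/4)*z*sin(atan(sqrt(71))/2)/2))*exp(2^(3/4)*z*cos(atan(sqrt(71))/2)/2)


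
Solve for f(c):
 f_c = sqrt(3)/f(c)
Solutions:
 f(c) = -sqrt(C1 + 2*sqrt(3)*c)
 f(c) = sqrt(C1 + 2*sqrt(3)*c)


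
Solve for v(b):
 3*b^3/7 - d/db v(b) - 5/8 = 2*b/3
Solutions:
 v(b) = C1 + 3*b^4/28 - b^2/3 - 5*b/8


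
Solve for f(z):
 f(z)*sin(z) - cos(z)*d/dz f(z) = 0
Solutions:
 f(z) = C1/cos(z)


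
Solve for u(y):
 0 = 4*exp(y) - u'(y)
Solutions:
 u(y) = C1 + 4*exp(y)


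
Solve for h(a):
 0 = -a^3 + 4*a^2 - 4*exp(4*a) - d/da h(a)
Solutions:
 h(a) = C1 - a^4/4 + 4*a^3/3 - exp(4*a)


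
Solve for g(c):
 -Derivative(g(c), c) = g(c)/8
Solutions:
 g(c) = C1*exp(-c/8)


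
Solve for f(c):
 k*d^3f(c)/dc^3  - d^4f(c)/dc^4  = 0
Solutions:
 f(c) = C1 + C2*c + C3*c^2 + C4*exp(c*k)


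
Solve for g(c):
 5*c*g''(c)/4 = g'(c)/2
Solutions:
 g(c) = C1 + C2*c^(7/5)


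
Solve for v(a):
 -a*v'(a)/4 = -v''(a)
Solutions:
 v(a) = C1 + C2*erfi(sqrt(2)*a/4)


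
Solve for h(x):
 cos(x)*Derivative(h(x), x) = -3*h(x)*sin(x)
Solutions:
 h(x) = C1*cos(x)^3


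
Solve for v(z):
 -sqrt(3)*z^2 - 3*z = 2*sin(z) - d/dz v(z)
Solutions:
 v(z) = C1 + sqrt(3)*z^3/3 + 3*z^2/2 - 2*cos(z)


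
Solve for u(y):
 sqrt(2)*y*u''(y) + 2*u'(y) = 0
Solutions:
 u(y) = C1 + C2*y^(1 - sqrt(2))


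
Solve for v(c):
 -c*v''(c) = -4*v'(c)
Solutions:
 v(c) = C1 + C2*c^5


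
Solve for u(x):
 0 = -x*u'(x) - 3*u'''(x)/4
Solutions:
 u(x) = C1 + Integral(C2*airyai(-6^(2/3)*x/3) + C3*airybi(-6^(2/3)*x/3), x)


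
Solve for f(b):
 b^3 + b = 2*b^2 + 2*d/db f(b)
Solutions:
 f(b) = C1 + b^4/8 - b^3/3 + b^2/4


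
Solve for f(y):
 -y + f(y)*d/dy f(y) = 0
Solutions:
 f(y) = -sqrt(C1 + y^2)
 f(y) = sqrt(C1 + y^2)


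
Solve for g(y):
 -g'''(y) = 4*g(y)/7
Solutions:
 g(y) = C3*exp(-14^(2/3)*y/7) + (C1*sin(14^(2/3)*sqrt(3)*y/14) + C2*cos(14^(2/3)*sqrt(3)*y/14))*exp(14^(2/3)*y/14)


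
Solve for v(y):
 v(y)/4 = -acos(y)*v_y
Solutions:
 v(y) = C1*exp(-Integral(1/acos(y), y)/4)


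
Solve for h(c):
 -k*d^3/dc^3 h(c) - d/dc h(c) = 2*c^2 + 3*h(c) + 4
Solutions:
 h(c) = C1*exp(2^(1/3)*c*(6^(1/3)*(sqrt(3)*sqrt((243 + 4/k)/k^2) + 27/k)^(1/3)/12 - 2^(1/3)*3^(5/6)*I*(sqrt(3)*sqrt((243 + 4/k)/k^2) + 27/k)^(1/3)/12 + 2/(k*(-3^(1/3) + 3^(5/6)*I)*(sqrt(3)*sqrt((243 + 4/k)/k^2) + 27/k)^(1/3)))) + C2*exp(2^(1/3)*c*(6^(1/3)*(sqrt(3)*sqrt((243 + 4/k)/k^2) + 27/k)^(1/3)/12 + 2^(1/3)*3^(5/6)*I*(sqrt(3)*sqrt((243 + 4/k)/k^2) + 27/k)^(1/3)/12 - 2/(k*(3^(1/3) + 3^(5/6)*I)*(sqrt(3)*sqrt((243 + 4/k)/k^2) + 27/k)^(1/3)))) + C3*exp(6^(1/3)*c*(-2^(1/3)*(sqrt(3)*sqrt((243 + 4/k)/k^2) + 27/k)^(1/3) + 2*3^(1/3)/(k*(sqrt(3)*sqrt((243 + 4/k)/k^2) + 27/k)^(1/3)))/6) - 2*c^2/3 + 4*c/9 - 40/27


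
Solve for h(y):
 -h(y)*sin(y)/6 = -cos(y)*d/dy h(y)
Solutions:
 h(y) = C1/cos(y)^(1/6)


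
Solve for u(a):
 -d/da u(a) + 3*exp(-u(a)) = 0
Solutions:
 u(a) = log(C1 + 3*a)


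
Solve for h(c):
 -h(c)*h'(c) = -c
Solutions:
 h(c) = -sqrt(C1 + c^2)
 h(c) = sqrt(C1 + c^2)


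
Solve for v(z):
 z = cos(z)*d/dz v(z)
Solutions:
 v(z) = C1 + Integral(z/cos(z), z)


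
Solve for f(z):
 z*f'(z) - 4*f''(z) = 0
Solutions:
 f(z) = C1 + C2*erfi(sqrt(2)*z/4)


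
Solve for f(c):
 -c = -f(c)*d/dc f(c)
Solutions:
 f(c) = -sqrt(C1 + c^2)
 f(c) = sqrt(C1 + c^2)


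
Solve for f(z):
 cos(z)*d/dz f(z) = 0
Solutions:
 f(z) = C1


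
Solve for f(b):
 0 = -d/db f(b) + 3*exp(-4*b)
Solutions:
 f(b) = C1 - 3*exp(-4*b)/4


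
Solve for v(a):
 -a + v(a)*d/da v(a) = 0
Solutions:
 v(a) = -sqrt(C1 + a^2)
 v(a) = sqrt(C1 + a^2)


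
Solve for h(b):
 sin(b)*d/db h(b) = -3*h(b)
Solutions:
 h(b) = C1*(cos(b) + 1)^(3/2)/(cos(b) - 1)^(3/2)


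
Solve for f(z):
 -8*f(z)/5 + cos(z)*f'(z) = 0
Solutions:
 f(z) = C1*(sin(z) + 1)^(4/5)/(sin(z) - 1)^(4/5)


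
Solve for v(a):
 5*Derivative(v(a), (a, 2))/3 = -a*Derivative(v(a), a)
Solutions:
 v(a) = C1 + C2*erf(sqrt(30)*a/10)


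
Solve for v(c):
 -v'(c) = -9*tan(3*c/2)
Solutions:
 v(c) = C1 - 6*log(cos(3*c/2))


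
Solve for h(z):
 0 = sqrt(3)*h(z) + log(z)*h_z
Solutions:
 h(z) = C1*exp(-sqrt(3)*li(z))


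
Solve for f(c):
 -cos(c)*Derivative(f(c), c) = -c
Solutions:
 f(c) = C1 + Integral(c/cos(c), c)


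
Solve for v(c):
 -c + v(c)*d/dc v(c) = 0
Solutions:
 v(c) = -sqrt(C1 + c^2)
 v(c) = sqrt(C1 + c^2)


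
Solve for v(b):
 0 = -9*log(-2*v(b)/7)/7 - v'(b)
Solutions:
 7*Integral(1/(log(-_y) - log(7) + log(2)), (_y, v(b)))/9 = C1 - b


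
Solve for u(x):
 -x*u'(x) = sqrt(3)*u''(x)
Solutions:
 u(x) = C1 + C2*erf(sqrt(2)*3^(3/4)*x/6)


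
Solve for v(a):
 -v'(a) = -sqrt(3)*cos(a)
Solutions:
 v(a) = C1 + sqrt(3)*sin(a)


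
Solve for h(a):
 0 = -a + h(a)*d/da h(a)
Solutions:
 h(a) = -sqrt(C1 + a^2)
 h(a) = sqrt(C1 + a^2)


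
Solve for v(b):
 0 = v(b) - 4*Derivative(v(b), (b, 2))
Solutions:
 v(b) = C1*exp(-b/2) + C2*exp(b/2)


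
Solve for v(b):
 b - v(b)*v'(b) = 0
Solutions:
 v(b) = -sqrt(C1 + b^2)
 v(b) = sqrt(C1 + b^2)


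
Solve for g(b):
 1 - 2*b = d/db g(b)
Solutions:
 g(b) = C1 - b^2 + b


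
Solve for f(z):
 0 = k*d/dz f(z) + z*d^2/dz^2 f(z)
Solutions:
 f(z) = C1 + z^(1 - re(k))*(C2*sin(log(z)*Abs(im(k))) + C3*cos(log(z)*im(k)))


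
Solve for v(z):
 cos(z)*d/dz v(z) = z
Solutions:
 v(z) = C1 + Integral(z/cos(z), z)


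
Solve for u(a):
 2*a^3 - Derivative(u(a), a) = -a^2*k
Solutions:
 u(a) = C1 + a^4/2 + a^3*k/3


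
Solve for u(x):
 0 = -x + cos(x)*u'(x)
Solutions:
 u(x) = C1 + Integral(x/cos(x), x)


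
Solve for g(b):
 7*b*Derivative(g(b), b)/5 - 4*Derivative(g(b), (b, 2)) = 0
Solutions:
 g(b) = C1 + C2*erfi(sqrt(70)*b/20)


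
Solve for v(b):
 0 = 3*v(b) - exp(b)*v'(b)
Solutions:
 v(b) = C1*exp(-3*exp(-b))


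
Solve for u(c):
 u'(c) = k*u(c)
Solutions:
 u(c) = C1*exp(c*k)


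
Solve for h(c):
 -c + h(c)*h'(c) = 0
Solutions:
 h(c) = -sqrt(C1 + c^2)
 h(c) = sqrt(C1 + c^2)


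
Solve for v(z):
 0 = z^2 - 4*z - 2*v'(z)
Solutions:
 v(z) = C1 + z^3/6 - z^2


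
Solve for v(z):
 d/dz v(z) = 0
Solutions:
 v(z) = C1


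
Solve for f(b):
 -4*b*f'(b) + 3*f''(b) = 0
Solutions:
 f(b) = C1 + C2*erfi(sqrt(6)*b/3)


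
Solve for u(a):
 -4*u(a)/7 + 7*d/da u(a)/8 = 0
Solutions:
 u(a) = C1*exp(32*a/49)


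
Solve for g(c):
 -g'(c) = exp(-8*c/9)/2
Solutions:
 g(c) = C1 + 9*exp(-8*c/9)/16


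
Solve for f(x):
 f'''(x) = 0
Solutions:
 f(x) = C1 + C2*x + C3*x^2


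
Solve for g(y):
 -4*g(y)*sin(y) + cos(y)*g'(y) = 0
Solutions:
 g(y) = C1/cos(y)^4


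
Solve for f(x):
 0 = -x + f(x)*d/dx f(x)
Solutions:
 f(x) = -sqrt(C1 + x^2)
 f(x) = sqrt(C1 + x^2)


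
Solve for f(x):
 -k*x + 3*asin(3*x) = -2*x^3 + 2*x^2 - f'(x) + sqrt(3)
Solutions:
 f(x) = C1 + k*x^2/2 - x^4/2 + 2*x^3/3 - 3*x*asin(3*x) + sqrt(3)*x - sqrt(1 - 9*x^2)


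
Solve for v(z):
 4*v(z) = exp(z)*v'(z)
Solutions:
 v(z) = C1*exp(-4*exp(-z))


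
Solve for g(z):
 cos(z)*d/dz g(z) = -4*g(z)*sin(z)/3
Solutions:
 g(z) = C1*cos(z)^(4/3)


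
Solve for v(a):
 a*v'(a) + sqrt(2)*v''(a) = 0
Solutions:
 v(a) = C1 + C2*erf(2^(1/4)*a/2)


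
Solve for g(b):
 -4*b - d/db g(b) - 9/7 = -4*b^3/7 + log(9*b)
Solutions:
 g(b) = C1 + b^4/7 - 2*b^2 - b*log(b) - b*log(9) - 2*b/7


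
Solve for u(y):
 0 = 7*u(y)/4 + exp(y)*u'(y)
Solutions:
 u(y) = C1*exp(7*exp(-y)/4)


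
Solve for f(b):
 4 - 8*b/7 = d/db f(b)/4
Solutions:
 f(b) = C1 - 16*b^2/7 + 16*b


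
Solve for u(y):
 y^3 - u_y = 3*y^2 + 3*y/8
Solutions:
 u(y) = C1 + y^4/4 - y^3 - 3*y^2/16


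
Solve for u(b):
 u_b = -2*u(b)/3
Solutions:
 u(b) = C1*exp(-2*b/3)


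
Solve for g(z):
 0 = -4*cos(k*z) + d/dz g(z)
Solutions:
 g(z) = C1 + 4*sin(k*z)/k


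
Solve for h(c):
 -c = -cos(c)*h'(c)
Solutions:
 h(c) = C1 + Integral(c/cos(c), c)


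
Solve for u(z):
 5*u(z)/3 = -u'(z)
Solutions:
 u(z) = C1*exp(-5*z/3)


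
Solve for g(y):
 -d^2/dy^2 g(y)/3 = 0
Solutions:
 g(y) = C1 + C2*y


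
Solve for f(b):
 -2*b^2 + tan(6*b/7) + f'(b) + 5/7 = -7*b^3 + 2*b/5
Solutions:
 f(b) = C1 - 7*b^4/4 + 2*b^3/3 + b^2/5 - 5*b/7 + 7*log(cos(6*b/7))/6


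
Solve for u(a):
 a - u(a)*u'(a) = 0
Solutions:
 u(a) = -sqrt(C1 + a^2)
 u(a) = sqrt(C1 + a^2)


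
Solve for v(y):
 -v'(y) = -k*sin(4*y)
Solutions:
 v(y) = C1 - k*cos(4*y)/4


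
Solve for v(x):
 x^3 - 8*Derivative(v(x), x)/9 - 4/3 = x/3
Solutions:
 v(x) = C1 + 9*x^4/32 - 3*x^2/16 - 3*x/2


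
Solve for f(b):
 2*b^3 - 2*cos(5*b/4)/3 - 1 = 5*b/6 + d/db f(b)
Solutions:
 f(b) = C1 + b^4/2 - 5*b^2/12 - b - 8*sin(5*b/4)/15


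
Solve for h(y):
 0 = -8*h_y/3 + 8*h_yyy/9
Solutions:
 h(y) = C1 + C2*exp(-sqrt(3)*y) + C3*exp(sqrt(3)*y)


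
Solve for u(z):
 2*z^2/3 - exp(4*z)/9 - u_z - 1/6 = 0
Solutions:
 u(z) = C1 + 2*z^3/9 - z/6 - exp(4*z)/36


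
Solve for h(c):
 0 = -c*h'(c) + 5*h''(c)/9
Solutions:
 h(c) = C1 + C2*erfi(3*sqrt(10)*c/10)


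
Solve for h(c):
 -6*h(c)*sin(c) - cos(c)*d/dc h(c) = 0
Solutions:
 h(c) = C1*cos(c)^6


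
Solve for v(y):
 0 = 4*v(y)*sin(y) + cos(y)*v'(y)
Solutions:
 v(y) = C1*cos(y)^4


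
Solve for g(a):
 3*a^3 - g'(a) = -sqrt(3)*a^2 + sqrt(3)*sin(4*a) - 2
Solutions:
 g(a) = C1 + 3*a^4/4 + sqrt(3)*a^3/3 + 2*a + sqrt(3)*cos(4*a)/4


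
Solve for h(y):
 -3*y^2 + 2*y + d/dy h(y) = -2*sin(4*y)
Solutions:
 h(y) = C1 + y^3 - y^2 + cos(4*y)/2


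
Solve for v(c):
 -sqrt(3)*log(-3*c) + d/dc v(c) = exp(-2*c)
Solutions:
 v(c) = C1 + sqrt(3)*c*log(-c) + sqrt(3)*c*(-1 + log(3)) - exp(-2*c)/2


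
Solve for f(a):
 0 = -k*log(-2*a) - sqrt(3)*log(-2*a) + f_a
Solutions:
 f(a) = C1 + a*(k + sqrt(3))*log(-a) + a*(-k + k*log(2) - sqrt(3) + sqrt(3)*log(2))


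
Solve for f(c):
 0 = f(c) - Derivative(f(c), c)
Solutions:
 f(c) = C1*exp(c)


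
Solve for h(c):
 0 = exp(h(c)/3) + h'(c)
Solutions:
 h(c) = 3*log(1/(C1 + c)) + 3*log(3)


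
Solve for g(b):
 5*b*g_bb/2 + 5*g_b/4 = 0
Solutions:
 g(b) = C1 + C2*sqrt(b)


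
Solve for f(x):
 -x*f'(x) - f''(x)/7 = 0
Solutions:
 f(x) = C1 + C2*erf(sqrt(14)*x/2)


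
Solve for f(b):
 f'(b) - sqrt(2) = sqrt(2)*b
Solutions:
 f(b) = C1 + sqrt(2)*b^2/2 + sqrt(2)*b


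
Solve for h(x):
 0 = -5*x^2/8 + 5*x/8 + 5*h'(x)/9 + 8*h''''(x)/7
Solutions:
 h(x) = C1 + C4*exp(-105^(1/3)*x/6) + 3*x^3/8 - 9*x^2/16 + (C2*sin(3^(5/6)*35^(1/3)*x/12) + C3*cos(3^(5/6)*35^(1/3)*x/12))*exp(105^(1/3)*x/12)


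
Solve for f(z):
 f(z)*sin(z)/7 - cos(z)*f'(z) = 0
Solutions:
 f(z) = C1/cos(z)^(1/7)


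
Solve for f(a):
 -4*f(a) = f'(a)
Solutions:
 f(a) = C1*exp(-4*a)


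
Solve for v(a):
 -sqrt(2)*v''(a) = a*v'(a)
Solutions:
 v(a) = C1 + C2*erf(2^(1/4)*a/2)


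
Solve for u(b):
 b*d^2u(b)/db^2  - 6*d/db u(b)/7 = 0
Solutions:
 u(b) = C1 + C2*b^(13/7)


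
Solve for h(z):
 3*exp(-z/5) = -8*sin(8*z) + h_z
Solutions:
 h(z) = C1 - cos(8*z) - 15*exp(-z/5)


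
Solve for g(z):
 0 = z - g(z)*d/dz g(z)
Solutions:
 g(z) = -sqrt(C1 + z^2)
 g(z) = sqrt(C1 + z^2)


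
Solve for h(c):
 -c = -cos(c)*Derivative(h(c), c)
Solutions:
 h(c) = C1 + Integral(c/cos(c), c)


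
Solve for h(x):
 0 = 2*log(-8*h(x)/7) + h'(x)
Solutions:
 Integral(1/(log(-_y) - log(7) + 3*log(2)), (_y, h(x)))/2 = C1 - x


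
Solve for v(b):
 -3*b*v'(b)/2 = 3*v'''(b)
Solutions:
 v(b) = C1 + Integral(C2*airyai(-2^(2/3)*b/2) + C3*airybi(-2^(2/3)*b/2), b)


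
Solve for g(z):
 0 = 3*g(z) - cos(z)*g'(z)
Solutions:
 g(z) = C1*(sin(z) + 1)^(3/2)/(sin(z) - 1)^(3/2)


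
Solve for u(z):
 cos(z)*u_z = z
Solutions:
 u(z) = C1 + Integral(z/cos(z), z)


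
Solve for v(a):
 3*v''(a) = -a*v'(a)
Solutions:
 v(a) = C1 + C2*erf(sqrt(6)*a/6)


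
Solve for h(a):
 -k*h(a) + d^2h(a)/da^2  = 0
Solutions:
 h(a) = C1*exp(-a*sqrt(k)) + C2*exp(a*sqrt(k))


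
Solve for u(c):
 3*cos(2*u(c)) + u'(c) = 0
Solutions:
 u(c) = -asin((C1 + exp(12*c))/(C1 - exp(12*c)))/2 + pi/2
 u(c) = asin((C1 + exp(12*c))/(C1 - exp(12*c)))/2


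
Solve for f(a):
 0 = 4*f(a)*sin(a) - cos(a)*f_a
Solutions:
 f(a) = C1/cos(a)^4


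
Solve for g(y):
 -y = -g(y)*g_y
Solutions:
 g(y) = -sqrt(C1 + y^2)
 g(y) = sqrt(C1 + y^2)


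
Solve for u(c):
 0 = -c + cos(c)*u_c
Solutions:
 u(c) = C1 + Integral(c/cos(c), c)


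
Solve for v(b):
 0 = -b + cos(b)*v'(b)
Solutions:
 v(b) = C1 + Integral(b/cos(b), b)


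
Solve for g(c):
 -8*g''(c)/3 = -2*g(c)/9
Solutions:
 g(c) = C1*exp(-sqrt(3)*c/6) + C2*exp(sqrt(3)*c/6)


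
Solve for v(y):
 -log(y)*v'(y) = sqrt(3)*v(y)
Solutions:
 v(y) = C1*exp(-sqrt(3)*li(y))


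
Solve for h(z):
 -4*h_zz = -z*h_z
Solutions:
 h(z) = C1 + C2*erfi(sqrt(2)*z/4)


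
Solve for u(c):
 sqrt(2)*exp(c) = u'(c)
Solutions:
 u(c) = C1 + sqrt(2)*exp(c)


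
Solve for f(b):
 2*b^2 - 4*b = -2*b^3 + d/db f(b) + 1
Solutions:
 f(b) = C1 + b^4/2 + 2*b^3/3 - 2*b^2 - b


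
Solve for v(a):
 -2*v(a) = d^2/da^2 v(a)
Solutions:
 v(a) = C1*sin(sqrt(2)*a) + C2*cos(sqrt(2)*a)


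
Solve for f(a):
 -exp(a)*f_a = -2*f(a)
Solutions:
 f(a) = C1*exp(-2*exp(-a))


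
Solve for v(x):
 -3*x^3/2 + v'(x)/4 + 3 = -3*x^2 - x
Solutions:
 v(x) = C1 + 3*x^4/2 - 4*x^3 - 2*x^2 - 12*x


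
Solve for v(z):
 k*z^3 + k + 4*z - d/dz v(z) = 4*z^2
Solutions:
 v(z) = C1 + k*z^4/4 + k*z - 4*z^3/3 + 2*z^2


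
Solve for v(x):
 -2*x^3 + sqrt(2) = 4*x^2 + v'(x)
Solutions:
 v(x) = C1 - x^4/2 - 4*x^3/3 + sqrt(2)*x


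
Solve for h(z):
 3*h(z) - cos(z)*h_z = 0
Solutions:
 h(z) = C1*(sin(z) + 1)^(3/2)/(sin(z) - 1)^(3/2)


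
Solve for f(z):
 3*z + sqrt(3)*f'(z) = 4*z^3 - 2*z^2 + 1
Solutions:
 f(z) = C1 + sqrt(3)*z^4/3 - 2*sqrt(3)*z^3/9 - sqrt(3)*z^2/2 + sqrt(3)*z/3


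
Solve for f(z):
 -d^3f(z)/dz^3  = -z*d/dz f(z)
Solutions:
 f(z) = C1 + Integral(C2*airyai(z) + C3*airybi(z), z)


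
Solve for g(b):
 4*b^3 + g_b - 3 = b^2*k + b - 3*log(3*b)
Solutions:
 g(b) = C1 - b^4 + b^3*k/3 + b^2/2 - 3*b*log(b) - b*log(27) + 6*b


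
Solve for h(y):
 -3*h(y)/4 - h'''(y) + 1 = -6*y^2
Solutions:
 h(y) = C3*exp(-6^(1/3)*y/2) + 8*y^2 + (C1*sin(2^(1/3)*3^(5/6)*y/4) + C2*cos(2^(1/3)*3^(5/6)*y/4))*exp(6^(1/3)*y/4) + 4/3


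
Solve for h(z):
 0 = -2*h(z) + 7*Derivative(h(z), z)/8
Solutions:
 h(z) = C1*exp(16*z/7)


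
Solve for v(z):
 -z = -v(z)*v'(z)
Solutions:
 v(z) = -sqrt(C1 + z^2)
 v(z) = sqrt(C1 + z^2)


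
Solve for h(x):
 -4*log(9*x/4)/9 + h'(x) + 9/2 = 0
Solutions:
 h(x) = C1 + 4*x*log(x)/9 - 89*x/18 - 8*x*log(2)/9 + 8*x*log(3)/9


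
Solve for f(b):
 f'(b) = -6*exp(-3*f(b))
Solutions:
 f(b) = log(C1 - 18*b)/3
 f(b) = log((-3^(1/3) - 3^(5/6)*I)*(C1 - 6*b)^(1/3)/2)
 f(b) = log((-3^(1/3) + 3^(5/6)*I)*(C1 - 6*b)^(1/3)/2)


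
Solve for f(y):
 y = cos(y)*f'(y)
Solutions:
 f(y) = C1 + Integral(y/cos(y), y)


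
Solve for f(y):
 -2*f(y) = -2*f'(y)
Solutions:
 f(y) = C1*exp(y)


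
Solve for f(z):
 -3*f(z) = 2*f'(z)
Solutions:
 f(z) = C1*exp(-3*z/2)


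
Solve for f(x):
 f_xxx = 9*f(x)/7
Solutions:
 f(x) = C3*exp(21^(2/3)*x/7) + (C1*sin(3*3^(1/6)*7^(2/3)*x/14) + C2*cos(3*3^(1/6)*7^(2/3)*x/14))*exp(-21^(2/3)*x/14)


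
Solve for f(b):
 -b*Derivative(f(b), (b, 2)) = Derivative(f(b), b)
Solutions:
 f(b) = C1 + C2*log(b)


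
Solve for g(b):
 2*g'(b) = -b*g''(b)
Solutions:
 g(b) = C1 + C2/b


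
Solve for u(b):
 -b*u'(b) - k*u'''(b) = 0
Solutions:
 u(b) = C1 + Integral(C2*airyai(b*(-1/k)^(1/3)) + C3*airybi(b*(-1/k)^(1/3)), b)


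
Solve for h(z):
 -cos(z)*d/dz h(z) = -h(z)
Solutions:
 h(z) = C1*sqrt(sin(z) + 1)/sqrt(sin(z) - 1)


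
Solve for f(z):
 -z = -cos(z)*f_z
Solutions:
 f(z) = C1 + Integral(z/cos(z), z)


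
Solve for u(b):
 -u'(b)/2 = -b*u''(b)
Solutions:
 u(b) = C1 + C2*b^(3/2)


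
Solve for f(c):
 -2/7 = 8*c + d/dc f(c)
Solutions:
 f(c) = C1 - 4*c^2 - 2*c/7


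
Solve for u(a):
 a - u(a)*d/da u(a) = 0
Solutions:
 u(a) = -sqrt(C1 + a^2)
 u(a) = sqrt(C1 + a^2)


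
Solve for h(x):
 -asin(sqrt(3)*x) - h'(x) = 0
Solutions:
 h(x) = C1 - x*asin(sqrt(3)*x) - sqrt(3)*sqrt(1 - 3*x^2)/3


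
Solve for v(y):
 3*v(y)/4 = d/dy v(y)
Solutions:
 v(y) = C1*exp(3*y/4)


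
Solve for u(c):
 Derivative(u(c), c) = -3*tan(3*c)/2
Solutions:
 u(c) = C1 + log(cos(3*c))/2


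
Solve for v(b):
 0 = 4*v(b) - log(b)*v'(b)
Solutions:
 v(b) = C1*exp(4*li(b))


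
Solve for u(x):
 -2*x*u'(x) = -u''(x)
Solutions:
 u(x) = C1 + C2*erfi(x)


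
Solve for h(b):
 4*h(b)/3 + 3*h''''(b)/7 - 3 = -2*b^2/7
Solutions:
 h(b) = -3*b^2/14 + (C1*sin(sqrt(3)*7^(1/4)*b/3) + C2*cos(sqrt(3)*7^(1/4)*b/3))*exp(-sqrt(3)*7^(1/4)*b/3) + (C3*sin(sqrt(3)*7^(1/4)*b/3) + C4*cos(sqrt(3)*7^(1/4)*b/3))*exp(sqrt(3)*7^(1/4)*b/3) + 9/4


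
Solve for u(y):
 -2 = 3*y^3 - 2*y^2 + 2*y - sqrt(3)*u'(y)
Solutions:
 u(y) = C1 + sqrt(3)*y^4/4 - 2*sqrt(3)*y^3/9 + sqrt(3)*y^2/3 + 2*sqrt(3)*y/3


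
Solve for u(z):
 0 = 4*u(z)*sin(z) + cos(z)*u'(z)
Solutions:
 u(z) = C1*cos(z)^4


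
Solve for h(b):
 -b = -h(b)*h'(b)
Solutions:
 h(b) = -sqrt(C1 + b^2)
 h(b) = sqrt(C1 + b^2)


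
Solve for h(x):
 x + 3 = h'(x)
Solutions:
 h(x) = C1 + x^2/2 + 3*x


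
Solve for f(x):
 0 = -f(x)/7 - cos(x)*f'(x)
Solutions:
 f(x) = C1*(sin(x) - 1)^(1/14)/(sin(x) + 1)^(1/14)


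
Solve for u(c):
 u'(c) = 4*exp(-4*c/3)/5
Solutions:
 u(c) = C1 - 3*exp(-4*c/3)/5


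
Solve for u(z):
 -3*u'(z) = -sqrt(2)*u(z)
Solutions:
 u(z) = C1*exp(sqrt(2)*z/3)


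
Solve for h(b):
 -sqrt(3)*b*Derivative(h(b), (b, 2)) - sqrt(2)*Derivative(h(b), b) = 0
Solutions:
 h(b) = C1 + C2*b^(1 - sqrt(6)/3)


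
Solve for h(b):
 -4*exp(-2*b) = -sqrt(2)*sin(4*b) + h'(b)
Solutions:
 h(b) = C1 - sqrt(2)*cos(4*b)/4 + 2*exp(-2*b)


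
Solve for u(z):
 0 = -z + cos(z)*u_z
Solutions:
 u(z) = C1 + Integral(z/cos(z), z)


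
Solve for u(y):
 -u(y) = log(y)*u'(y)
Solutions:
 u(y) = C1*exp(-li(y))


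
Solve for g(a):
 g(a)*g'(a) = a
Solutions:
 g(a) = -sqrt(C1 + a^2)
 g(a) = sqrt(C1 + a^2)


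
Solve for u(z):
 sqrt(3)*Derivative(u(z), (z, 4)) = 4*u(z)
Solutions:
 u(z) = C1*exp(-sqrt(2)*3^(7/8)*z/3) + C2*exp(sqrt(2)*3^(7/8)*z/3) + C3*sin(sqrt(2)*3^(7/8)*z/3) + C4*cos(sqrt(2)*3^(7/8)*z/3)


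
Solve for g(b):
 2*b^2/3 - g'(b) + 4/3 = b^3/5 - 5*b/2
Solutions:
 g(b) = C1 - b^4/20 + 2*b^3/9 + 5*b^2/4 + 4*b/3


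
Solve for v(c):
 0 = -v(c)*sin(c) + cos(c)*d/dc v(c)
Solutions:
 v(c) = C1/cos(c)


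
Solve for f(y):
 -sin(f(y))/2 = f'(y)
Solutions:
 f(y) = -acos((-C1 - exp(y))/(C1 - exp(y))) + 2*pi
 f(y) = acos((-C1 - exp(y))/(C1 - exp(y)))


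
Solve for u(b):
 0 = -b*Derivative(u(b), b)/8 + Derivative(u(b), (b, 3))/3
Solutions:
 u(b) = C1 + Integral(C2*airyai(3^(1/3)*b/2) + C3*airybi(3^(1/3)*b/2), b)


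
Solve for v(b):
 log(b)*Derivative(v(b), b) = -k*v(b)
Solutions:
 v(b) = C1*exp(-k*li(b))


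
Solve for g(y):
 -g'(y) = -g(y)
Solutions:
 g(y) = C1*exp(y)


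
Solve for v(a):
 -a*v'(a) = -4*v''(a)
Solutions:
 v(a) = C1 + C2*erfi(sqrt(2)*a/4)


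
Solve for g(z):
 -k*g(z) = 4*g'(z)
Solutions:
 g(z) = C1*exp(-k*z/4)


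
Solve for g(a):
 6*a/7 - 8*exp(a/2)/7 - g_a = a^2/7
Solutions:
 g(a) = C1 - a^3/21 + 3*a^2/7 - 16*exp(a/2)/7


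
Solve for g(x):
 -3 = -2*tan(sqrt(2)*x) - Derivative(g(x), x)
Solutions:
 g(x) = C1 + 3*x + sqrt(2)*log(cos(sqrt(2)*x))


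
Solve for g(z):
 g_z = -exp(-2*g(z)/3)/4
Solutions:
 g(z) = 3*log(-sqrt(C1 - z)) - 3*log(6)/2
 g(z) = 3*log(C1 - z/6)/2


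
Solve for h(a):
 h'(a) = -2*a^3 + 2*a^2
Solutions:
 h(a) = C1 - a^4/2 + 2*a^3/3


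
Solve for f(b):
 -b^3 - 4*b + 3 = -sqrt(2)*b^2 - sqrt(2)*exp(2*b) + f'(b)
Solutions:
 f(b) = C1 - b^4/4 + sqrt(2)*b^3/3 - 2*b^2 + 3*b + sqrt(2)*exp(2*b)/2


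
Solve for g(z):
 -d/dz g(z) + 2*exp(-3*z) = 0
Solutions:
 g(z) = C1 - 2*exp(-3*z)/3


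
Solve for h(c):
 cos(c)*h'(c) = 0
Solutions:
 h(c) = C1


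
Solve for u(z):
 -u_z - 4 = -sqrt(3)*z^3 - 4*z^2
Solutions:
 u(z) = C1 + sqrt(3)*z^4/4 + 4*z^3/3 - 4*z


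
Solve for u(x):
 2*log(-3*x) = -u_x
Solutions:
 u(x) = C1 - 2*x*log(-x) + 2*x*(1 - log(3))


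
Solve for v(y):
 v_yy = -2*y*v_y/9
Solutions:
 v(y) = C1 + C2*erf(y/3)


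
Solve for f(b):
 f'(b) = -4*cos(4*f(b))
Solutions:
 f(b) = -asin((C1 + exp(32*b))/(C1 - exp(32*b)))/4 + pi/4
 f(b) = asin((C1 + exp(32*b))/(C1 - exp(32*b)))/4


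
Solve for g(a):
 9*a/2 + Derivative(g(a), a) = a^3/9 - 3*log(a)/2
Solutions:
 g(a) = C1 + a^4/36 - 9*a^2/4 - 3*a*log(a)/2 + 3*a/2


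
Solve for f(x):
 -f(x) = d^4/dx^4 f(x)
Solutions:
 f(x) = (C1*sin(sqrt(2)*x/2) + C2*cos(sqrt(2)*x/2))*exp(-sqrt(2)*x/2) + (C3*sin(sqrt(2)*x/2) + C4*cos(sqrt(2)*x/2))*exp(sqrt(2)*x/2)


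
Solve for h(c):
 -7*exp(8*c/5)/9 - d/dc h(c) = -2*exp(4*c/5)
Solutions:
 h(c) = C1 - 35*exp(8*c/5)/72 + 5*exp(4*c/5)/2


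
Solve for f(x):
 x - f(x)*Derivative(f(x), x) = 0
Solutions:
 f(x) = -sqrt(C1 + x^2)
 f(x) = sqrt(C1 + x^2)


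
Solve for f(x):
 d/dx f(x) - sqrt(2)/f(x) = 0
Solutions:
 f(x) = -sqrt(C1 + 2*sqrt(2)*x)
 f(x) = sqrt(C1 + 2*sqrt(2)*x)


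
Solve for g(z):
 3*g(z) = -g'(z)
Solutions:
 g(z) = C1*exp(-3*z)


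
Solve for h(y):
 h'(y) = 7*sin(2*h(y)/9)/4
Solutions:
 -7*y/4 + 9*log(cos(2*h(y)/9) - 1)/4 - 9*log(cos(2*h(y)/9) + 1)/4 = C1


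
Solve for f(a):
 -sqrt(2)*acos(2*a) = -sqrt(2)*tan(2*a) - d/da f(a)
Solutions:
 f(a) = C1 + sqrt(2)*(a*acos(2*a) - sqrt(1 - 4*a^2)/2) + sqrt(2)*log(cos(2*a))/2


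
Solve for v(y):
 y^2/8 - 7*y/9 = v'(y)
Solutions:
 v(y) = C1 + y^3/24 - 7*y^2/18


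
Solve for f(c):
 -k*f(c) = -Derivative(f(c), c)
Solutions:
 f(c) = C1*exp(c*k)


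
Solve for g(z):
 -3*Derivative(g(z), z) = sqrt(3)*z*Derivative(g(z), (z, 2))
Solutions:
 g(z) = C1 + C2*z^(1 - sqrt(3))


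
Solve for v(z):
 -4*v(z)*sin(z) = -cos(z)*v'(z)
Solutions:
 v(z) = C1/cos(z)^4


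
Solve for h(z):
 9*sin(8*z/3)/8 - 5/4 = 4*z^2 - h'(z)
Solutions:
 h(z) = C1 + 4*z^3/3 + 5*z/4 + 27*cos(8*z/3)/64


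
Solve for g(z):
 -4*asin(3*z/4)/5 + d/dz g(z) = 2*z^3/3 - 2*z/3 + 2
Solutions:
 g(z) = C1 + z^4/6 - z^2/3 + 4*z*asin(3*z/4)/5 + 2*z + 4*sqrt(16 - 9*z^2)/15


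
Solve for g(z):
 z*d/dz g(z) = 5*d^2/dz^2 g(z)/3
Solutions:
 g(z) = C1 + C2*erfi(sqrt(30)*z/10)


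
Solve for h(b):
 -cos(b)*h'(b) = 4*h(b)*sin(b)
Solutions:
 h(b) = C1*cos(b)^4


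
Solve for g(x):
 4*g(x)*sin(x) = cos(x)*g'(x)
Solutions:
 g(x) = C1/cos(x)^4


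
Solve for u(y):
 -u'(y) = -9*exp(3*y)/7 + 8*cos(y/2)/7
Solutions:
 u(y) = C1 + 3*exp(3*y)/7 - 16*sin(y/2)/7


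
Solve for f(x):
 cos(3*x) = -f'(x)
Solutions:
 f(x) = C1 - sin(3*x)/3


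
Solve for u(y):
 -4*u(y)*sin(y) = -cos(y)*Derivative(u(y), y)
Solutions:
 u(y) = C1/cos(y)^4


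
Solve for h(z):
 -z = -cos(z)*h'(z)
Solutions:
 h(z) = C1 + Integral(z/cos(z), z)


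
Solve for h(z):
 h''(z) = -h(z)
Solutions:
 h(z) = C1*sin(z) + C2*cos(z)


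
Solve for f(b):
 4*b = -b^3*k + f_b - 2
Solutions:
 f(b) = C1 + b^4*k/4 + 2*b^2 + 2*b


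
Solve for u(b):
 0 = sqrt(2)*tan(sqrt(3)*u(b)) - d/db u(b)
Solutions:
 u(b) = sqrt(3)*(pi - asin(C1*exp(sqrt(6)*b)))/3
 u(b) = sqrt(3)*asin(C1*exp(sqrt(6)*b))/3


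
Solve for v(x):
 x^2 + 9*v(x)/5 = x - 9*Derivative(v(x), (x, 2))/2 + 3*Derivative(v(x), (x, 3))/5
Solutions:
 v(x) = C1*exp(x*(-(2*sqrt(786) + 137)^(1/3) - 25/(2*sqrt(786) + 137)^(1/3) + 10)/4)*sin(sqrt(3)*x*(-(2*sqrt(786) + 137)^(1/3) + 25/(2*sqrt(786) + 137)^(1/3))/4) + C2*exp(x*(-(2*sqrt(786) + 137)^(1/3) - 25/(2*sqrt(786) + 137)^(1/3) + 10)/4)*cos(sqrt(3)*x*(-(2*sqrt(786) + 137)^(1/3) + 25/(2*sqrt(786) + 137)^(1/3))/4) + C3*exp(x*(25/(2*sqrt(786) + 137)^(1/3) + 5 + (2*sqrt(786) + 137)^(1/3))/2) - 5*x^2/9 + 5*x/9 + 25/9


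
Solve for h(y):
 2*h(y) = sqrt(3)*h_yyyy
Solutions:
 h(y) = C1*exp(-2^(1/4)*3^(7/8)*y/3) + C2*exp(2^(1/4)*3^(7/8)*y/3) + C3*sin(2^(1/4)*3^(7/8)*y/3) + C4*cos(2^(1/4)*3^(7/8)*y/3)


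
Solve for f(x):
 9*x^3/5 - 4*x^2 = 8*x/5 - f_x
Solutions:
 f(x) = C1 - 9*x^4/20 + 4*x^3/3 + 4*x^2/5


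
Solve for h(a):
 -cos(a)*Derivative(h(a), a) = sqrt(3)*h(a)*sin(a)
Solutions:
 h(a) = C1*cos(a)^(sqrt(3))


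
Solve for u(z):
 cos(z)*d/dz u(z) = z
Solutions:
 u(z) = C1 + Integral(z/cos(z), z)


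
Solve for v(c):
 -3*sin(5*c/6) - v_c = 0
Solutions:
 v(c) = C1 + 18*cos(5*c/6)/5


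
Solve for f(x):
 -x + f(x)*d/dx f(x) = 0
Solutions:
 f(x) = -sqrt(C1 + x^2)
 f(x) = sqrt(C1 + x^2)


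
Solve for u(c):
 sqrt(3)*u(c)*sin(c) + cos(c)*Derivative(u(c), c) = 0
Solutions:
 u(c) = C1*cos(c)^(sqrt(3))


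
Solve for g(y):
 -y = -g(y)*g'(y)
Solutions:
 g(y) = -sqrt(C1 + y^2)
 g(y) = sqrt(C1 + y^2)


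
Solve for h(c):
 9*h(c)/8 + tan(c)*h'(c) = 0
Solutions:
 h(c) = C1/sin(c)^(9/8)


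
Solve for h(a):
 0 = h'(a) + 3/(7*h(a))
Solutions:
 h(a) = -sqrt(C1 - 42*a)/7
 h(a) = sqrt(C1 - 42*a)/7


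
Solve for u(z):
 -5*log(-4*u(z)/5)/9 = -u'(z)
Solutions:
 -9*Integral(1/(log(-_y) - log(5) + 2*log(2)), (_y, u(z)))/5 = C1 - z


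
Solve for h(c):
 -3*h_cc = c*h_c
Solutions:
 h(c) = C1 + C2*erf(sqrt(6)*c/6)


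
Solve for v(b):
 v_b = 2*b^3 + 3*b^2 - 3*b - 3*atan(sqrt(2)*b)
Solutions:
 v(b) = C1 + b^4/2 + b^3 - 3*b^2/2 - 3*b*atan(sqrt(2)*b) + 3*sqrt(2)*log(2*b^2 + 1)/4


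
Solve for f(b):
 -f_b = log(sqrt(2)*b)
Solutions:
 f(b) = C1 - b*log(b) - b*log(2)/2 + b


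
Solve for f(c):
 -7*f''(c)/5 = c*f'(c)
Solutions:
 f(c) = C1 + C2*erf(sqrt(70)*c/14)


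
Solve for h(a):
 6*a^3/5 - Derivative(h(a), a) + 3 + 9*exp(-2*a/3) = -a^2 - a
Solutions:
 h(a) = C1 + 3*a^4/10 + a^3/3 + a^2/2 + 3*a - 27*exp(-2*a/3)/2


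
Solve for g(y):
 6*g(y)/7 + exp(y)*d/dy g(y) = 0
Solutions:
 g(y) = C1*exp(6*exp(-y)/7)


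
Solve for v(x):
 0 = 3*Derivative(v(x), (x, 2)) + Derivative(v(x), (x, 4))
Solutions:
 v(x) = C1 + C2*x + C3*sin(sqrt(3)*x) + C4*cos(sqrt(3)*x)


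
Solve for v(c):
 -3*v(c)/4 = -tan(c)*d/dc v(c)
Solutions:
 v(c) = C1*sin(c)^(3/4)


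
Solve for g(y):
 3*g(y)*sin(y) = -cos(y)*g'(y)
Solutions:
 g(y) = C1*cos(y)^3


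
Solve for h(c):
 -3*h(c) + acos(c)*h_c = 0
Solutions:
 h(c) = C1*exp(3*Integral(1/acos(c), c))


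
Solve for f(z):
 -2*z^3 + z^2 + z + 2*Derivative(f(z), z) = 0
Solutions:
 f(z) = C1 + z^4/4 - z^3/6 - z^2/4


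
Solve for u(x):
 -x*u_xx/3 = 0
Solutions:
 u(x) = C1 + C2*x


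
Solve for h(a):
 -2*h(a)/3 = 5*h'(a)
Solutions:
 h(a) = C1*exp(-2*a/15)


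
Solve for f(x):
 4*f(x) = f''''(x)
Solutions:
 f(x) = C1*exp(-sqrt(2)*x) + C2*exp(sqrt(2)*x) + C3*sin(sqrt(2)*x) + C4*cos(sqrt(2)*x)


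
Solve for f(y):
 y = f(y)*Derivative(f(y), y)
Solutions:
 f(y) = -sqrt(C1 + y^2)
 f(y) = sqrt(C1 + y^2)


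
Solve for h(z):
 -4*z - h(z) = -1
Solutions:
 h(z) = 1 - 4*z


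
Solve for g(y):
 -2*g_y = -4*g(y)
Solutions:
 g(y) = C1*exp(2*y)


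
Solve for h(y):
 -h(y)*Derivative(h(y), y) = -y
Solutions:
 h(y) = -sqrt(C1 + y^2)
 h(y) = sqrt(C1 + y^2)


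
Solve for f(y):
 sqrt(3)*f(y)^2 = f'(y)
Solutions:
 f(y) = -1/(C1 + sqrt(3)*y)


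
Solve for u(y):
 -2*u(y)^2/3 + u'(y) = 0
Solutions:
 u(y) = -3/(C1 + 2*y)


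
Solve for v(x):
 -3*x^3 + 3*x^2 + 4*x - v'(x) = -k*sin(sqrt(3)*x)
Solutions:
 v(x) = C1 - sqrt(3)*k*cos(sqrt(3)*x)/3 - 3*x^4/4 + x^3 + 2*x^2


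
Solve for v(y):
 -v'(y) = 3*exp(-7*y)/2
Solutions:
 v(y) = C1 + 3*exp(-7*y)/14


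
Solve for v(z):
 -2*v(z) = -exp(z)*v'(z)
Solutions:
 v(z) = C1*exp(-2*exp(-z))


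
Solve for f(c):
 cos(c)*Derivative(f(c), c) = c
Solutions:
 f(c) = C1 + Integral(c/cos(c), c)


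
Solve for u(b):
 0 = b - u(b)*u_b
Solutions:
 u(b) = -sqrt(C1 + b^2)
 u(b) = sqrt(C1 + b^2)


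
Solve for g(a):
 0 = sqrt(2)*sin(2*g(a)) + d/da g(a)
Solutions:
 g(a) = pi - acos((-C1 - exp(4*sqrt(2)*a))/(C1 - exp(4*sqrt(2)*a)))/2
 g(a) = acos((-C1 - exp(4*sqrt(2)*a))/(C1 - exp(4*sqrt(2)*a)))/2


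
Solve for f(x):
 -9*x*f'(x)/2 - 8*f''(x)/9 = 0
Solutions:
 f(x) = C1 + C2*erf(9*sqrt(2)*x/8)


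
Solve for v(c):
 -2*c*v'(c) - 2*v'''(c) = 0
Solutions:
 v(c) = C1 + Integral(C2*airyai(-c) + C3*airybi(-c), c)


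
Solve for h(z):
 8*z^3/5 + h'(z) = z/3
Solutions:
 h(z) = C1 - 2*z^4/5 + z^2/6


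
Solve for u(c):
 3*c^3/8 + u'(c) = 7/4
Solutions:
 u(c) = C1 - 3*c^4/32 + 7*c/4


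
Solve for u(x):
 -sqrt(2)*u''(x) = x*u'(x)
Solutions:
 u(x) = C1 + C2*erf(2^(1/4)*x/2)


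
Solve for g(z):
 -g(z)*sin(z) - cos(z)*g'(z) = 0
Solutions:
 g(z) = C1*cos(z)


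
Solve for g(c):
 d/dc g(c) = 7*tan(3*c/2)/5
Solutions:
 g(c) = C1 - 14*log(cos(3*c/2))/15


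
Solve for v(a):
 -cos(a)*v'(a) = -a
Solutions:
 v(a) = C1 + Integral(a/cos(a), a)


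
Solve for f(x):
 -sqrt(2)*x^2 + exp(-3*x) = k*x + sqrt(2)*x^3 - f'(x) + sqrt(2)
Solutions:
 f(x) = C1 + k*x^2/2 + sqrt(2)*x^4/4 + sqrt(2)*x^3/3 + sqrt(2)*x + exp(-3*x)/3
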